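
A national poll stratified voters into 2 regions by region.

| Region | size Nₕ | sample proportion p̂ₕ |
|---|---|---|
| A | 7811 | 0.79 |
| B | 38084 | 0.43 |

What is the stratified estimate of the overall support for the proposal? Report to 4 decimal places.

N = 7811 + 38084 = 45895.
Overall proportion = Σ (Nₕ/N)·p̂ₕ.
Σ Nₕp̂ₕ = 6170.69 + 16376.12 = 22546.81.
22546.81 / 45895 = 0.491269... → 0.4913.

0.4913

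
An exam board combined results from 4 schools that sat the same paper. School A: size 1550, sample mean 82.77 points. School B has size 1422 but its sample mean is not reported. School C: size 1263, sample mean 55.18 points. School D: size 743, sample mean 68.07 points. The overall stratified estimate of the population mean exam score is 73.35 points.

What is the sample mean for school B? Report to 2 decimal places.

81.98

N = 1550 + 1422 + 1263 + 743 = 4978.
Overall total = μ·N = 73.35·4978 = 365136.3.
Subtract the known strata: 1550·82.77 + 1263·55.18 + 743·68.07 = 248561.85.
Remaining total for school B: 365136.3 − 248561.85 = 116574.45.
Divide by its size: 116574.45 / 1422 = 81.9792... → 81.98.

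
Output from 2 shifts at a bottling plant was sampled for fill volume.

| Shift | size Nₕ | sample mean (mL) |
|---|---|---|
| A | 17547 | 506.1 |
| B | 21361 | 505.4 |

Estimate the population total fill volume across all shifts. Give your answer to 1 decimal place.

Population total = Σ Nₕ·x̄ₕ (each stratum's size times its mean).
17547·506.1 + 21361·505.4 = 8880536.7 + 10795849.4 = 19676386.1.

19676386.1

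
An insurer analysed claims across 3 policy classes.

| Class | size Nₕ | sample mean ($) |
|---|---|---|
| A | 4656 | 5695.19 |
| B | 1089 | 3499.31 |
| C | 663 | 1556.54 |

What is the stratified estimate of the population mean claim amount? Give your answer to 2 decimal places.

4893.81

N = 6408; weights Wₕ = Nₕ/N = (0.7266, 0.1699, 0.1035).
x̄_st = Σ Wₕ·x̄ₕ = 0.7266·5695.19 + 0.1699·3499.31 + 0.1035·1556.54 ≈ 4893.8107...
→ 4893.81.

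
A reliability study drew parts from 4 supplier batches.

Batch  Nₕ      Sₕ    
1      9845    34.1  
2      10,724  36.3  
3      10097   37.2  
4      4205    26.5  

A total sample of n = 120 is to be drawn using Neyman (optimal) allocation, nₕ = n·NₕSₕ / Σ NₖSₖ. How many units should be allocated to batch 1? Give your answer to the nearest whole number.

1: NₕSₕ = 9845·34.1 = 335714.5
2: NₕSₕ = 10724·36.3 = 389281.2
3: NₕSₕ = 10097·37.2 = 375608.4
4: NₕSₕ = 4205·26.5 = 111432.5
Σ NₕSₕ = 1212036.6.
n_1 = 120·335714.5/1212036.6 = 33.238... → 33.

33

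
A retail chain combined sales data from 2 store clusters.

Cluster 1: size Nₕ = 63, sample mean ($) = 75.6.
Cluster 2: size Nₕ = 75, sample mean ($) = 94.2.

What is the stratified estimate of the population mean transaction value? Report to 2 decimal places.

85.71

N = 63 + 75 = 138.
Overall mean = Σ (Nₕ/N)·x̄ₕ — weight by population share, not a simple average.
Σ Nₕx̄ₕ = 63·75.6 + 75·94.2 = 4762.8 + 7065 = 11827.8.
Divide by N: 11827.8 / 138 = 85.7087... → 85.71.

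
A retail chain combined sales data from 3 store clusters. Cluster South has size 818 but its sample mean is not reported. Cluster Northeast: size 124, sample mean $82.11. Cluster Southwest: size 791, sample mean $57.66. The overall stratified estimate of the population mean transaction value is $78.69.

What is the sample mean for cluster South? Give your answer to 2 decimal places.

N = 818 + 124 + 791 = 1733.
Overall total = μ·N = 78.69·1733 = 136369.77.
Subtract the known strata: 124·82.11 + 791·57.66 = 55790.7.
Remaining total for cluster South: 136369.77 − 55790.7 = 80579.07.
Divide by its size: 80579.07 / 818 = 98.5074... → 98.51.

98.51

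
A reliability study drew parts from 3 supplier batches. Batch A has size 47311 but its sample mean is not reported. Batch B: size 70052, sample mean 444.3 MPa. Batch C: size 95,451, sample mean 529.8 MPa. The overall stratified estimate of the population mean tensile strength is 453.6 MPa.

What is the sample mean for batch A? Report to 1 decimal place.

313.6

N = 47311 + 70052 + 95451 = 212814.
Overall total = μ·N = 453.6·212814 = 96532430.4.
Subtract the known strata: 70052·444.3 + 95451·529.8 = 81694043.4.
Remaining total for batch A: 96532430.4 − 81694043.4 = 14838387.
Divide by its size: 14838387 / 47311 = 313.635... → 313.6.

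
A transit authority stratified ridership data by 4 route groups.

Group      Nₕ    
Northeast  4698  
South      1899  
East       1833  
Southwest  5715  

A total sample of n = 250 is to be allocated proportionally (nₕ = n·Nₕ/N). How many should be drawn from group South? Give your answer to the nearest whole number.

34

Share of group South = 1899/14145 = 0.13425.
Allocate 250 × 0.13425 = 33.563... → 34.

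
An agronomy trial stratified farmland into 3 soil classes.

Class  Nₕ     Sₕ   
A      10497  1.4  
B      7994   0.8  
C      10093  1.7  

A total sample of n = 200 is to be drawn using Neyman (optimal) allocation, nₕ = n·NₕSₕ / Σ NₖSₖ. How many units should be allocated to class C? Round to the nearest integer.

Σ NₕSₕ = 10497·1.4 + 7994·0.8 + 10093·1.7 = 38249.1.
Share for C: 17158.1/38249.1 = 0.44859.
n_C = 200 × 0.44859 = 89.718... → 90.

90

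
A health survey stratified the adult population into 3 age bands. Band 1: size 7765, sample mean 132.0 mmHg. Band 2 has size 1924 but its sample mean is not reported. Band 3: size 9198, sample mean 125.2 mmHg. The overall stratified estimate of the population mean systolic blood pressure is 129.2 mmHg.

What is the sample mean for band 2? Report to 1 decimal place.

137.0

Σ Nₕx̄ₕ = N·μ, so 1924·x̄_2 = 18887·129.2 − (7765·132.0 + 9198·125.2).
= 2440200.4 − 2176569.6 = 263630.8.
x̄_2 = 263630.8 / 1924 = 137.022... → 137.0.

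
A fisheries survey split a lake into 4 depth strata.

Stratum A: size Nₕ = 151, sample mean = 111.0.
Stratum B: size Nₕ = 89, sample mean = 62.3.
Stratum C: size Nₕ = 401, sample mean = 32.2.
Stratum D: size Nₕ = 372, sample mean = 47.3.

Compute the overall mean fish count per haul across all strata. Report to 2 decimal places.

x̄_st = (Σ Nₕx̄ₕ) / (Σ Nₕ) = (151·111.0 + 89·62.3 + 401·32.2 + 372·47.3) / 1013
= 52813.5 / 1013 = 52.1357... → 52.14.

52.14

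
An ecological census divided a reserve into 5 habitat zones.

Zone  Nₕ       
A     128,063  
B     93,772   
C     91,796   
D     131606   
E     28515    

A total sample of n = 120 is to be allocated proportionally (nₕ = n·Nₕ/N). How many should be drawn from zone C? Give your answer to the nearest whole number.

23

N = 128063 + 93772 + 91796 + 131606 + 28515 = 473752.
n_C = 120·91796/473752 = 23.252... → 23.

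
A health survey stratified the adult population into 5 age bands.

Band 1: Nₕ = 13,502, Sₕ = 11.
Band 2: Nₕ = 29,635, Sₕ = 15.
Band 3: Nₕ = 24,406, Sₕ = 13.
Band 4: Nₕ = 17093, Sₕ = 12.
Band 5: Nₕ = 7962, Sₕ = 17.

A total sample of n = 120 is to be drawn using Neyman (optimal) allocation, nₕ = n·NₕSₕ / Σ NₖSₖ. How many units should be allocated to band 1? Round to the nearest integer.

Σ NₕSₕ = 13502·11 + 29635·15 + 24406·13 + 17093·12 + 7962·17 = 1250795.
Share for 1: 148522/1250795 = 0.11874.
n_1 = 120 × 0.11874 = 14.249... → 14.

14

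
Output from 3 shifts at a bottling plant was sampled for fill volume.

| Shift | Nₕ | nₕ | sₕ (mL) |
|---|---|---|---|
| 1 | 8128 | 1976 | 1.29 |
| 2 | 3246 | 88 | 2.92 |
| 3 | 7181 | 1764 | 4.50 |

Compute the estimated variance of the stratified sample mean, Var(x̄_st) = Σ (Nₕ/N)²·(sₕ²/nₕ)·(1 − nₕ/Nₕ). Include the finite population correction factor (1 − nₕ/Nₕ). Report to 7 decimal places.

N = 18555; Wₕ = Nₕ/N.
shift 1: (8128/18555)²·1.29²/1976·(1 − 1976/8128) = 0.0001223124
shift 2: (3246/18555)²·2.92²/88·(1 − 88/3246) = 0.0028848402
shift 3: (7181/18555)²·4.50²/1764·(1 − 1764/7181) = 0.0012970248
Sum = 0.0043041774 → 0.0043042.

0.0043042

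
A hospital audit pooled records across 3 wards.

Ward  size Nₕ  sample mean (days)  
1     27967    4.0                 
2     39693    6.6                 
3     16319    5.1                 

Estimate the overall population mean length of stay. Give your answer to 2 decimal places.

5.44

x̄_st = (Σ Nₕx̄ₕ) / (Σ Nₕ) = (27967·4.0 + 39693·6.6 + 16319·5.1) / 83979
= 457068.7 / 83979 = 5.4427... → 5.44.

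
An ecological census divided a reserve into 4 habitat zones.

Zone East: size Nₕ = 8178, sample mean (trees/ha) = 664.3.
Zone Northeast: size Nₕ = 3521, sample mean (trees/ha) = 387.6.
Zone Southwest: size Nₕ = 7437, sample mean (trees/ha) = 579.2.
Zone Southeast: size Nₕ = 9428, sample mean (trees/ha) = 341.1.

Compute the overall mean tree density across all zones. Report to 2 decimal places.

x̄_st = (Σ Nₕx̄ₕ) / (Σ Nₕ) = (8178·664.3 + 3521·387.6 + 7437·579.2 + 9428·341.1) / 28564
= 14320786.2 / 28564 = 501.3579... → 501.36.

501.36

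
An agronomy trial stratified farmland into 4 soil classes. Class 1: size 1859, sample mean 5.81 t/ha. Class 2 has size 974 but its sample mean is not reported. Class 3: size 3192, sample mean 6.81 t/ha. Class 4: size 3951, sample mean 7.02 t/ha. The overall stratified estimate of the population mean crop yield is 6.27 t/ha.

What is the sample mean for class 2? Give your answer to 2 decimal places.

2.34

Σ Nₕx̄ₕ = N·μ, so 974·x̄_2 = 9976·6.27 − (1859·5.81 + 3192·6.81 + 3951·7.02).
= 62549.52 − 60274.33 = 2275.19.
x̄_2 = 2275.19 / 974 = 2.3359... → 2.34.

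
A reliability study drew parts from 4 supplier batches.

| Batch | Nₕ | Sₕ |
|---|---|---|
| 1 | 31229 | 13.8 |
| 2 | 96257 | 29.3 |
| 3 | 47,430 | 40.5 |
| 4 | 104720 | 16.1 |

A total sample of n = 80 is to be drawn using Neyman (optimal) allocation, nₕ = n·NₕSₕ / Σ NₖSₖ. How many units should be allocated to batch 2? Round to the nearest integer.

33

1: NₕSₕ = 31229·13.8 = 430960.2
2: NₕSₕ = 96257·29.3 = 2820330.1
3: NₕSₕ = 47430·40.5 = 1920915
4: NₕSₕ = 104720·16.1 = 1685992
Σ NₕSₕ = 6858197.3.
n_2 = 80·2820330.1/6858197.3 = 32.899... → 33.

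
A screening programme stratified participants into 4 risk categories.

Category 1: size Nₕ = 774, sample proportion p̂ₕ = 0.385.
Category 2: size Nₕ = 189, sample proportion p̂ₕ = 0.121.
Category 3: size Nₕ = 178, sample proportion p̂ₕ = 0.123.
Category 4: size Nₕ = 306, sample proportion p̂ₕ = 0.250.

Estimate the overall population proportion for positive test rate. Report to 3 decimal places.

Wₕ = Nₕ/N with N = 1447: 0.5349, 0.1306, 0.1230, 0.2115.
p̂_st = 0.5349·0.385 + 0.1306·0.121 + 0.1230·0.123 + 0.2115·0.250 ≈ 0.28974... → 0.290.

0.290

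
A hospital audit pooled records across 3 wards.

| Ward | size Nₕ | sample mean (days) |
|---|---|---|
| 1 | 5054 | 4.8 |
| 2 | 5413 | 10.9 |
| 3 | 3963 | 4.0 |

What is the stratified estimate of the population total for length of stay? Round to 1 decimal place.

Estimate total by summing Nₕ·x̄ₕ over strata.
5054·4.8 + 5413·10.9 + 3963·4.0 = 24259.2 + 59001.7 + 15852 = 99112.9.

99112.9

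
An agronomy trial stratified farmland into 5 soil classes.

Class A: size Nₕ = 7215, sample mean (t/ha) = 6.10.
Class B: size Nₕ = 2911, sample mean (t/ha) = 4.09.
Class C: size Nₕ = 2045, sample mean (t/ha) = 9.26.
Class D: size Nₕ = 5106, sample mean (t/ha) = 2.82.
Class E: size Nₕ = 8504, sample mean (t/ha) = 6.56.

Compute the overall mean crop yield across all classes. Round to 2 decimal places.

N = 7215 + 2911 + 2045 + 5106 + 8504 = 25781.
The stratified mean weights each stratum mean by its population share Nₕ/N.
Σ Nₕx̄ₕ = 7215·6.10 + 2911·4.09 + 2045·9.26 + 5106·2.82 + 8504·6.56 = 44011.5 + 11905.99 + 18936.7 + 14398.92 + 55786.24 = 145039.35.
Divide by N: 145039.35 / 25781 = 5.6258... → 5.63.

5.63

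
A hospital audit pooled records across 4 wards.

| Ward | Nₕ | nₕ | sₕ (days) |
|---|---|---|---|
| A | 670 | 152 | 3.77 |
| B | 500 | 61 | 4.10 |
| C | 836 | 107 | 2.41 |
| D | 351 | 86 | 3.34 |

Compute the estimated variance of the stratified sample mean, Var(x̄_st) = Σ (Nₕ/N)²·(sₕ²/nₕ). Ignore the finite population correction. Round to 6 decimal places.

0.029662

N = 2357; Wₕ = Nₕ/N.
ward A: (670/2357)²·3.77²/152 = 0.007555610
ward B: (500/2357)²·4.10²/61 = 0.012401058
ward C: (836/2357)²·2.41²/107 = 0.006828789
ward D: (351/2357)²·3.34²/86 = 0.002876667
Sum = 0.029662124 → 0.029662.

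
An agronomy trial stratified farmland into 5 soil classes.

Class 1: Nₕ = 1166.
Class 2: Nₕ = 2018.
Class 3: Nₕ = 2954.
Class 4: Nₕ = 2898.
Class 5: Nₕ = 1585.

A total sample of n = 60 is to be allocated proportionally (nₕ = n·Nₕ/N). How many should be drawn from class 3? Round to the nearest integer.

17

N = 1166 + 2018 + 2954 + 2898 + 1585 = 10621.
n_3 = 60·2954/10621 = 16.688... → 17.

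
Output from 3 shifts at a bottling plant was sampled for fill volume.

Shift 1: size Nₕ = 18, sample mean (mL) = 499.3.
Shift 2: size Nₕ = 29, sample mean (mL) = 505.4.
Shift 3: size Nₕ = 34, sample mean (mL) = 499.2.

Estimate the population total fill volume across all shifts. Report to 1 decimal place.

40616.8

Estimate total by summing Nₕ·x̄ₕ over strata.
18·499.3 + 29·505.4 + 34·499.2 = 8987.4 + 14656.6 + 16972.8 = 40616.8.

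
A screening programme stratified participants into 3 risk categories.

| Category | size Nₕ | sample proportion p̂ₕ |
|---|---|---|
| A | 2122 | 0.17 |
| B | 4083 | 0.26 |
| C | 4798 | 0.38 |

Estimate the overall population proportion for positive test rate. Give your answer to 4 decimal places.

0.2950

N = 2122 + 4083 + 4798 = 11003.
Overall proportion = Σ (Nₕ/N)·p̂ₕ.
Σ Nₕp̂ₕ = 360.74 + 1061.58 + 1823.24 = 3245.56.
3245.56 / 11003 = 0.294970... → 0.2950.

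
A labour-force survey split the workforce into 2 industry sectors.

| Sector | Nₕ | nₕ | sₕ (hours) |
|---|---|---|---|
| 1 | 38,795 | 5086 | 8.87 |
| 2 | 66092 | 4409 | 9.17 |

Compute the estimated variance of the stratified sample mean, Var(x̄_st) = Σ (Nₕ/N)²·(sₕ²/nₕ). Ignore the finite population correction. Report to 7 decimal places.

N = 104887; Wₕ = Nₕ/N.
sector 1: (38795/104887)²·8.87²/5086 = 0.0021163090
sector 2: (66092/104887)²·9.17²/4409 = 0.0075727398
Sum = 0.0096890487 → 0.0096890.

0.0096890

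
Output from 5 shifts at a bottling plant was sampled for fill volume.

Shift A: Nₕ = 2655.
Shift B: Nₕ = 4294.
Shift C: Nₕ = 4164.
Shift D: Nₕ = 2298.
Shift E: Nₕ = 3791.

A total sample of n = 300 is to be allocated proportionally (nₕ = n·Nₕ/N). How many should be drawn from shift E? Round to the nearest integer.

66

N = 2655 + 4294 + 4164 + 2298 + 3791 = 17202.
n_E = 300·3791/17202 = 66.114... → 66.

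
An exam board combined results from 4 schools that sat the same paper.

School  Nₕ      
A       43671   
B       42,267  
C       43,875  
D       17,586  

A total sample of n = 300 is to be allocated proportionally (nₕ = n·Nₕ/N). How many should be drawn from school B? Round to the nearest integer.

N = 43671 + 42267 + 43875 + 17586 = 147399.
n_B = 300·42267/147399 = 86.026... → 86.

86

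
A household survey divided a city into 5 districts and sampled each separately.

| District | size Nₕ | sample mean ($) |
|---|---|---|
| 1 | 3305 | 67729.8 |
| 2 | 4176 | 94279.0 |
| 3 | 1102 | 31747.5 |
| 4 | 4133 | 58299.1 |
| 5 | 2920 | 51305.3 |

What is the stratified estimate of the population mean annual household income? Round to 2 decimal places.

66724.45

N = 3305 + 4176 + 1102 + 4133 + 2920 = 15636.
The stratified mean weights each stratum mean by its population share Nₕ/N.
Σ Nₕx̄ₕ = 3305·67729.8 + 4176·94279.0 + 1102·31747.5 + 4133·58299.1 + 2920·51305.3 = 223846989 + 393709104 + 34985745 + 240950180.3 + 149811476 = 1043303494.3.
Divide by N: 1043303494.3 / 15636 = 66724.4496... → 66724.45.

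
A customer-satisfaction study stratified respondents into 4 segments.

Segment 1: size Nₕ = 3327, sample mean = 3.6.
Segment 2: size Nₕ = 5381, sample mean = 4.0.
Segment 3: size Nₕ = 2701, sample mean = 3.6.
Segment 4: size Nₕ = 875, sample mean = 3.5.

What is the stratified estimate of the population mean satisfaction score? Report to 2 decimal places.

3.77

N = 12284; weights Wₕ = Nₕ/N = (0.2708, 0.4380, 0.2199, 0.0712).
x̄_st = Σ Wₕ·x̄ₕ = 0.2708·3.6 + 0.4380·4.0 + 0.2199·3.6 + 0.0712·3.5 ≈ 3.7681...
→ 3.77.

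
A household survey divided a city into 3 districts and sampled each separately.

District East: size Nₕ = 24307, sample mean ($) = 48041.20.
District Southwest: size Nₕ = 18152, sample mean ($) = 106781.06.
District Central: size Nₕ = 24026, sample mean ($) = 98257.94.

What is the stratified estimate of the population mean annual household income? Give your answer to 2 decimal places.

N = 24307 + 18152 + 24026 = 66485.
The stratified mean weights each stratum mean by its population share Nₕ/N.
Σ Nₕx̄ₕ = 24307·48041.20 + 18152·106781.06 + 24026·98257.94 = 1167737448.4 + 1938289801.12 + 2360745266.44 = 5466772515.96.
Divide by N: 5466772515.96 / 66485 = 82225.6526... → 82225.65.

82225.65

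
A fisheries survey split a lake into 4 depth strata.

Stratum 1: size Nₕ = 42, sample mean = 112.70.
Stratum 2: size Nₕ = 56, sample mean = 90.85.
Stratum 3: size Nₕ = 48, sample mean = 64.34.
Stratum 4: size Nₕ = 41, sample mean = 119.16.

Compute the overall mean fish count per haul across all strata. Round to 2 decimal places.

x̄_st = (Σ Nₕx̄ₕ) / (Σ Nₕ) = (42·112.70 + 56·90.85 + 48·64.34 + 41·119.16) / 187
= 17794.88 / 187 = 95.1598... → 95.16.

95.16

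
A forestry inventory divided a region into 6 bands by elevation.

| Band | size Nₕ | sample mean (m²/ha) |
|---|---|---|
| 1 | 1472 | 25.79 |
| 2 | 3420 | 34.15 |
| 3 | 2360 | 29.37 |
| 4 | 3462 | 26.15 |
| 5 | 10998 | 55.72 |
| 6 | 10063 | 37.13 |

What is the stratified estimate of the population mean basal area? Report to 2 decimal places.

N = 31775; weights Wₕ = Nₕ/N = (0.0463, 0.1076, 0.0743, 0.1090, 0.3461, 0.3167).
x̄_st = Σ Wₕ·x̄ₕ = 0.0463·25.79 + 0.1076·34.15 + 0.0743·29.37 + 0.1090·26.15 + 0.3461·55.72 + 0.3167·37.13 ≈ 40.9457...
→ 40.95.

40.95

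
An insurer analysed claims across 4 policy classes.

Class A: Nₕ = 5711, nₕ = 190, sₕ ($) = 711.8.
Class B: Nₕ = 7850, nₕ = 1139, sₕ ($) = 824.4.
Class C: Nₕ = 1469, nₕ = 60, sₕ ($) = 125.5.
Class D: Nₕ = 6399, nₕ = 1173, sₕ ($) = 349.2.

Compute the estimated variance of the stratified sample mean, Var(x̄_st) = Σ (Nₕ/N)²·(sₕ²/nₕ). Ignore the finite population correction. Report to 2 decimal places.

279.98

N = 21429; Wₕ = Nₕ/N.
class A: (5711/21429)²·711.8²/190 = 189.40127
class B: (7850/21429)²·824.4²/1139 = 80.07330
class C: (1469/21429)²·125.5²/60 = 1.23360
class D: (6399/21429)²·349.2²/1173 = 9.26981
Sum = 279.97798 → 279.98.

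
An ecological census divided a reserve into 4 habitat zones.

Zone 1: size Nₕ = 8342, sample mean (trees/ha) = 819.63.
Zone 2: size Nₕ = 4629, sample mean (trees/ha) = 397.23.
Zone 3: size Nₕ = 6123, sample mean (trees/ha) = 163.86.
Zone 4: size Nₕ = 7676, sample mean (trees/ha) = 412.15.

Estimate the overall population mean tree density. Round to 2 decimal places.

479.76

N = 8342 + 4629 + 6123 + 7676 = 26770.
Weight each subgroup mean by Nₕ/N and sum.
Σ Nₕx̄ₕ = 8342·819.63 + 4629·397.23 + 6123·163.86 + 7676·412.15 = 6837353.46 + 1838777.67 + 1003314.78 + 3163663.4 = 12843109.31.
Divide by N: 12843109.31 / 26770 = 479.7575... → 479.76.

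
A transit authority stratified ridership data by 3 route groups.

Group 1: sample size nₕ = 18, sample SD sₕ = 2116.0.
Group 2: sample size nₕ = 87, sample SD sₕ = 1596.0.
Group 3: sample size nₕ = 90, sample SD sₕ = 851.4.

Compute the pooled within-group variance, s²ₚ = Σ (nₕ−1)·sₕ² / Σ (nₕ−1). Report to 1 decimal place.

1873394.9

Degrees of freedom: 17 + 86 + 89 = 192.
Σ(nₕ−1)sₕ² = 17·4477456 + 86·2547216 + 89·724881.96 = 359691822.44.
s²ₚ = 359691822.44 / 192 = 1873394.909... → 1873394.9.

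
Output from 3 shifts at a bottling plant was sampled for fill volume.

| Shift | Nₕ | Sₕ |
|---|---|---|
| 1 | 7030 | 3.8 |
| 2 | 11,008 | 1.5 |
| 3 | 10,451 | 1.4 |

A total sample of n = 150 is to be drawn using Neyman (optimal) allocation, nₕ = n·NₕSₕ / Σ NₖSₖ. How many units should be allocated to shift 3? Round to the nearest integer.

38

Σ NₕSₕ = 7030·3.8 + 11008·1.5 + 10451·1.4 = 57857.4.
Share for 3: 14631.4/57857.4 = 0.25289.
n_3 = 150 × 0.25289 = 37.933... → 38.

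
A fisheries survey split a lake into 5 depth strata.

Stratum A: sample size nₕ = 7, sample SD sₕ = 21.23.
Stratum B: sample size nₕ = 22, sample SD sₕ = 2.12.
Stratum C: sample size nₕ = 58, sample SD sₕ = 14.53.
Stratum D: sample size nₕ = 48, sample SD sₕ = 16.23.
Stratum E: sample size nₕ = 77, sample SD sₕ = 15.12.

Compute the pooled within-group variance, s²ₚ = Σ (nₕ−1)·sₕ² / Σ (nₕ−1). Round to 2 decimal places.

A: (7−1)·21.23² = 6·450.7129 = 2704.2774
B: (22−1)·2.12² = 21·4.4944 = 94.3824
C: (58−1)·14.53² = 57·211.1209 = 12033.8913
D: (48−1)·16.23² = 47·263.4129 = 12380.4063
E: (77−1)·15.12² = 76·228.6144 = 17374.6944
Numerator = 44587.6518; denominator = Σ(nₕ−1) = 207.
s²ₚ = 44587.6518/207 = 215.3993... → 215.40.

215.40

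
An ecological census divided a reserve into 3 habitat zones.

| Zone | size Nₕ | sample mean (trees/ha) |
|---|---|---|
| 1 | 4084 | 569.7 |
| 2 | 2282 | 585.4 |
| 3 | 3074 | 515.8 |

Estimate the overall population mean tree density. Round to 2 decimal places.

N = 4084 + 2282 + 3074 = 9440.
Overall mean = Σ (Nₕ/N)·x̄ₕ — weight by population share, not a simple average.
Σ Nₕx̄ₕ = 4084·569.7 + 2282·585.4 + 3074·515.8 = 2326654.8 + 1335882.8 + 1585569.2 = 5248106.8.
Divide by N: 5248106.8 / 9440 = 555.9435... → 555.94.

555.94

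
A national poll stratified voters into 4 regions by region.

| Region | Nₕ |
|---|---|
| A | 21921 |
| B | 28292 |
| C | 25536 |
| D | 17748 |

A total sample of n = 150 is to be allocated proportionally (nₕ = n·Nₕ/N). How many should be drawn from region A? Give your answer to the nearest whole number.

35

N = 21921 + 28292 + 25536 + 17748 = 93497.
n_A = 150·21921/93497 = 35.169... → 35.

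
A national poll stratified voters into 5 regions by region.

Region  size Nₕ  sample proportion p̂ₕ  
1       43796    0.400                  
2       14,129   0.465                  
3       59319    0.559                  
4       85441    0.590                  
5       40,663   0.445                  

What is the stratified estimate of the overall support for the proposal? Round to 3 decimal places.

N = 43796 + 14129 + 59319 + 85441 + 40663 = 243348.
Overall proportion = Σ (Nₕ/N)·p̂ₕ.
Σ Nₕp̂ₕ = 17518.4 + 6569.985 + 33159.321 + 50410.19 + 18095.035 = 125752.931.
125752.931 / 243348 = 0.51676... → 0.517.

0.517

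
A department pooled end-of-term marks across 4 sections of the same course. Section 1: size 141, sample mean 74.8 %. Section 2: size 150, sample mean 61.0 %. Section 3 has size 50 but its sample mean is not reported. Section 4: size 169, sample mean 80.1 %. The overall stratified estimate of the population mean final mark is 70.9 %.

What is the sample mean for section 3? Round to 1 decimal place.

N = 141 + 150 + 50 + 169 = 510.
Overall total = μ·N = 70.9·510 = 36159.
Subtract the known strata: 141·74.8 + 150·61.0 + 169·80.1 = 33233.7.
Remaining total for section 3: 36159 − 33233.7 = 2925.3.
Divide by its size: 2925.3 / 50 = 58.506 → 58.5.

58.5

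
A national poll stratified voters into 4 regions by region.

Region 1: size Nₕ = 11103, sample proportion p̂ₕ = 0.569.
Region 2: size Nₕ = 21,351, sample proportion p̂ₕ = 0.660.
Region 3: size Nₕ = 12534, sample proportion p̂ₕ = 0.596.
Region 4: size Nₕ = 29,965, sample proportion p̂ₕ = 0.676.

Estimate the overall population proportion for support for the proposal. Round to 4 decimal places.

N = 11103 + 21351 + 12534 + 29965 = 74953.
Overall proportion = Σ (Nₕ/N)·p̂ₕ.
Σ Nₕp̂ₕ = 6317.607 + 14091.66 + 7470.264 + 20256.34 = 48135.871.
48135.871 / 74953 = 0.642214... → 0.6422.

0.6422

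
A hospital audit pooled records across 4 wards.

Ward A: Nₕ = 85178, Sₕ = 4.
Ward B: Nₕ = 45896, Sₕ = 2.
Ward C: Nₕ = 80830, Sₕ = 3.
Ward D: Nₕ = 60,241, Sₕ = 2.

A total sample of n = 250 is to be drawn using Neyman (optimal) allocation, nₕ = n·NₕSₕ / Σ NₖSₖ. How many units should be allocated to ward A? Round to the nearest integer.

107

A: NₕSₕ = 85178·4 = 340712
B: NₕSₕ = 45896·2 = 91792
C: NₕSₕ = 80830·3 = 242490
D: NₕSₕ = 60241·2 = 120482
Σ NₕSₕ = 795476.
n_A = 250·340712/795476 = 107.078... → 107.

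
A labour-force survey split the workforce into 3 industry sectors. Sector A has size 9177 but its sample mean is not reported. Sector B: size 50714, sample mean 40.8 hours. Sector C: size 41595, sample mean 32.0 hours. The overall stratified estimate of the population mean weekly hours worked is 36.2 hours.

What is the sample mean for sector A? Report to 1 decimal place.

29.8

N = 9177 + 50714 + 41595 = 101486.
Overall total = μ·N = 36.2·101486 = 3673793.2.
Subtract the known strata: 50714·40.8 + 41595·32.0 = 3400171.2.
Remaining total for sector A: 3673793.2 − 3400171.2 = 273622.
Divide by its size: 273622 / 9177 = 29.816... → 29.8.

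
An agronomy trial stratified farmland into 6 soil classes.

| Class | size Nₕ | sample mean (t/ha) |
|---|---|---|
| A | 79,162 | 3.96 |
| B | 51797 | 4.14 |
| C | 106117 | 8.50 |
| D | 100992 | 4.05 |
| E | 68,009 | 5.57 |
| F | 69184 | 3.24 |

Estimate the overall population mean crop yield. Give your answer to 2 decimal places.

N = 79162 + 51797 + 106117 + 100992 + 68009 + 69184 = 475261.
Overall mean = Σ (Nₕ/N)·x̄ₕ — weight by population share, not a simple average.
Σ Nₕx̄ₕ = 79162·3.96 + 51797·4.14 + 106117·8.50 + 100992·4.05 + 68009·5.57 + 69184·3.24 = 313481.52 + 214439.58 + 901994.5 + 409017.6 + 378810.13 + 224156.16 = 2441899.49.
Divide by N: 2441899.49 / 475261 = 5.1380... → 5.14.

5.14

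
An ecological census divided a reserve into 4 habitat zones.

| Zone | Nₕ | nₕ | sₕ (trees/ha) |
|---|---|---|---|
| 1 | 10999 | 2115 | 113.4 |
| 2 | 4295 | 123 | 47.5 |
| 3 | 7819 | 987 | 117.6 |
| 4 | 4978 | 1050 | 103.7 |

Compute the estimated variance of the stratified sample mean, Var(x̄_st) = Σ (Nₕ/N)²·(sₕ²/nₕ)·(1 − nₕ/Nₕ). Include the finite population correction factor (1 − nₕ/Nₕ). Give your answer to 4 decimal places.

2.3718

N = 28091. Term for each stratum: Wₕ²sₕ²/nₕ·(1−nₕ/Nₕ).
Var(x̄_st) = 0.7529100 + 0.4165385 + 0.9485542 + 0.2537816 = 2.3717844 → 2.3718.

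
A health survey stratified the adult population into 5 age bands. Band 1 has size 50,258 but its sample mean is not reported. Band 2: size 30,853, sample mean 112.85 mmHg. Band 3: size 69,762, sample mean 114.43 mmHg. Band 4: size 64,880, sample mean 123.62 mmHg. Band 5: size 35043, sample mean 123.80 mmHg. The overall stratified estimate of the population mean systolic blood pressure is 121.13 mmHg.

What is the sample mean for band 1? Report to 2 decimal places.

130.44

N = 50258 + 30853 + 69762 + 64880 + 35043 = 250796.
Overall total = μ·N = 121.13·250796 = 30378919.48.
Subtract the known strata: 30853·112.85 + 69762·114.43 + 64880·123.62 + 35043·123.80 = 23823415.71.
Remaining total for band 1: 30378919.48 − 23823415.71 = 6555503.77.
Divide by its size: 6555503.77 / 50258 = 130.4370... → 130.44.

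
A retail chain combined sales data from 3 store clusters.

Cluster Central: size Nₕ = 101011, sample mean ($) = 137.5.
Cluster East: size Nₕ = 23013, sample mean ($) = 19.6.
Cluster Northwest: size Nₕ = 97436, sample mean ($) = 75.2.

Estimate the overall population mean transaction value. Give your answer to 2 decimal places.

N = 101011 + 23013 + 97436 = 221460.
Weight each subgroup mean by Nₕ/N and sum.
Σ Nₕx̄ₕ = 101011·137.5 + 23013·19.6 + 97436·75.2 = 13889012.5 + 451054.8 + 7327187.2 = 21667254.5.
Divide by N: 21667254.5 / 221460 = 97.8382... → 97.84.

97.84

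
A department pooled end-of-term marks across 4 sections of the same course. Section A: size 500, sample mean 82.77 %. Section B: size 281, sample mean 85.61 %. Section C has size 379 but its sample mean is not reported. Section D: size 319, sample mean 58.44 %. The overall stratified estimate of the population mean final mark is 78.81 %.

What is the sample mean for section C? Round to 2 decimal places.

N = 500 + 281 + 379 + 319 = 1479.
Overall total = μ·N = 78.81·1479 = 116559.99.
Subtract the known strata: 500·82.77 + 281·85.61 + 319·58.44 = 84083.77.
Remaining total for section C: 116559.99 − 84083.77 = 32476.22.
Divide by its size: 32476.22 / 379 = 85.6892... → 85.69.

85.69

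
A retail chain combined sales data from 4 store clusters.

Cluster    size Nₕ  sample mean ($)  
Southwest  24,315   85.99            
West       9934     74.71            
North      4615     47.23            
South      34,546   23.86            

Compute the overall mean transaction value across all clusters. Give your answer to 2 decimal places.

52.79

x̄_st = (Σ Nₕx̄ₕ) / (Σ Nₕ) = (24315·85.99 + 9934·74.71 + 4615·47.23 + 34546·23.86) / 73410
= 3875250 / 73410 = 52.7891... → 52.79.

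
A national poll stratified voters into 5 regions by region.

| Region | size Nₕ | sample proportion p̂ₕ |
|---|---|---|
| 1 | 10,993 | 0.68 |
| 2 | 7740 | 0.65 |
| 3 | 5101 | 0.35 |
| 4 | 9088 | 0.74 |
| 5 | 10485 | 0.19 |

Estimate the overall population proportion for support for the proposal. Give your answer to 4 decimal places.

0.5301

Wₕ = Nₕ/N with N = 43407: 0.2533, 0.1783, 0.1175, 0.2094, 0.2416.
p̂_st = 0.2533·0.68 + 0.1783·0.65 + 0.1175·0.35 + 0.2094·0.74 + 0.2416·0.19 ≈ 0.530073... → 0.5301.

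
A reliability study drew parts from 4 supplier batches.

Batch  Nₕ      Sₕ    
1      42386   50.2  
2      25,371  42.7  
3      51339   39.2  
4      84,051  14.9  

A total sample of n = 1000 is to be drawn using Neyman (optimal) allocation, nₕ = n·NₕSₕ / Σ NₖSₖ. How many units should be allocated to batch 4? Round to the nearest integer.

Σ NₕSₕ = 42386·50.2 + 25371·42.7 + 51339·39.2 + 84051·14.9 = 6475967.6.
Share for 4: 1252359.9/6475967.6 = 0.19339.
n_4 = 1000 × 0.19339 = 193.386... → 193.

193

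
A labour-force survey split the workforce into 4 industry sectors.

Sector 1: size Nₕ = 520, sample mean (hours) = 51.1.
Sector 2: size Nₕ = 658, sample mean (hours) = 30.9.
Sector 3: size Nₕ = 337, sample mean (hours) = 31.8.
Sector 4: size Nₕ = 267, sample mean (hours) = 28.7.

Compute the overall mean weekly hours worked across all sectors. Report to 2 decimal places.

N = 520 + 658 + 337 + 267 = 1782.
Overall mean = Σ (Nₕ/N)·x̄ₕ — weight by population share, not a simple average.
Σ Nₕx̄ₕ = 520·51.1 + 658·30.9 + 337·31.8 + 267·28.7 = 26572 + 20332.2 + 10716.6 + 7662.9 = 65283.7.
Divide by N: 65283.7 / 1782 = 36.6351... → 36.64.

36.64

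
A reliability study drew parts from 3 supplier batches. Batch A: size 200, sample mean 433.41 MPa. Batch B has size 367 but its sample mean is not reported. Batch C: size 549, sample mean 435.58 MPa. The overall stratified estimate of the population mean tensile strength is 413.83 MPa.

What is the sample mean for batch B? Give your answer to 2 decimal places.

370.62

N = 200 + 367 + 549 = 1116.
Overall total = μ·N = 413.83·1116 = 461834.28.
Subtract the known strata: 200·433.41 + 549·435.58 = 325815.42.
Remaining total for batch B: 461834.28 − 325815.42 = 136018.86.
Divide by its size: 136018.86 / 367 = 370.6236... → 370.62.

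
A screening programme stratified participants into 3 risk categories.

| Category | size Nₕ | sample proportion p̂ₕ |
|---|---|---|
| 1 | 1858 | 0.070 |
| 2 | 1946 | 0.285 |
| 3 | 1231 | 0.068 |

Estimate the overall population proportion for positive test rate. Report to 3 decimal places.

0.153

Wₕ = Nₕ/N with N = 5035: 0.3690, 0.3865, 0.2445.
p̂_st = 0.3690·0.070 + 0.3865·0.285 + 0.2445·0.068 ≈ 0.15261... → 0.153.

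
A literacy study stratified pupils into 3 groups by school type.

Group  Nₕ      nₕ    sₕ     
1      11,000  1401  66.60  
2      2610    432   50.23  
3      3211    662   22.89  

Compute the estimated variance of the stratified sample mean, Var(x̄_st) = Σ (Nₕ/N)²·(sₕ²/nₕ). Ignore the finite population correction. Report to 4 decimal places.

1.5234

N = 16821; Wₕ = Nₕ/N.
group 1: (11000/16821)²·66.60²/1401 = 1.3539171
group 2: (2610/16821)²·50.23²/432 = 0.1406112
group 3: (3211/16821)²·22.89²/662 = 0.0288410
Sum = 1.5233693 → 1.5234.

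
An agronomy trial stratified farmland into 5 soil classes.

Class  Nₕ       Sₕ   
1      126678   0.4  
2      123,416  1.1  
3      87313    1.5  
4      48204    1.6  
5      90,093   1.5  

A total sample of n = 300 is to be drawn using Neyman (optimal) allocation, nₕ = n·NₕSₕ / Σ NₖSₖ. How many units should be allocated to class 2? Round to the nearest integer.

Σ NₕSₕ = 126678·0.4 + 123416·1.1 + 87313·1.5 + 48204·1.6 + 90093·1.5 = 529664.2.
Share for 2: 135757.6/529664.2 = 0.25631.
n_2 = 300 × 0.25631 = 76.893... → 77.

77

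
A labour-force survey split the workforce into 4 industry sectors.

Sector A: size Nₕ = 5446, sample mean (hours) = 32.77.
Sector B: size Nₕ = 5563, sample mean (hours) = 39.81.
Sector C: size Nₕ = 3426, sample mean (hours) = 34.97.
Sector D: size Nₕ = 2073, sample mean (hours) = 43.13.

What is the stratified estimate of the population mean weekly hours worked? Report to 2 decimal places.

x̄_st = (Σ Nₕx̄ₕ) / (Σ Nₕ) = (5446·32.77 + 5563·39.81 + 3426·34.97 + 2073·43.13) / 16508
= 609144.16 / 16508 = 36.8999... → 36.90.

36.90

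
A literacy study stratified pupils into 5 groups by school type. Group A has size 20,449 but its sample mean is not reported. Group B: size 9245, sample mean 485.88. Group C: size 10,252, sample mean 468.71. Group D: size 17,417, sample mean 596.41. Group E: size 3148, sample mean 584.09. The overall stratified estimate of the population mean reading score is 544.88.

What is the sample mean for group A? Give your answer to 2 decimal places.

559.82

Σ Nₕx̄ₕ = N·μ, so 20449·x̄_A = 60511·544.88 − (9245·485.88 + 10252·468.71 + 17417·596.41 + 3148·584.09).
= 32971233.68 − 21523563.81 = 11447669.87.
x̄_A = 11447669.87 / 20449 = 559.8156... → 559.82.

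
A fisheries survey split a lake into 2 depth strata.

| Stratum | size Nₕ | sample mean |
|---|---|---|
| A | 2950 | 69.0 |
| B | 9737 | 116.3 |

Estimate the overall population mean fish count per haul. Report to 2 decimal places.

x̄_st = (Σ Nₕx̄ₕ) / (Σ Nₕ) = (2950·69.0 + 9737·116.3) / 12687
= 1335963.1 / 12687 = 105.3017... → 105.30.

105.30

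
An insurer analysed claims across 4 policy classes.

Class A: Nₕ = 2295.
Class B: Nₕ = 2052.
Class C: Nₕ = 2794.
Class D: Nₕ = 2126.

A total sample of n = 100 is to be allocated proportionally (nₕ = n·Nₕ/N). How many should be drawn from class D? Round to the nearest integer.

23

N = 2295 + 2052 + 2794 + 2126 = 9267.
n_D = 100·2126/9267 = 22.942... → 23.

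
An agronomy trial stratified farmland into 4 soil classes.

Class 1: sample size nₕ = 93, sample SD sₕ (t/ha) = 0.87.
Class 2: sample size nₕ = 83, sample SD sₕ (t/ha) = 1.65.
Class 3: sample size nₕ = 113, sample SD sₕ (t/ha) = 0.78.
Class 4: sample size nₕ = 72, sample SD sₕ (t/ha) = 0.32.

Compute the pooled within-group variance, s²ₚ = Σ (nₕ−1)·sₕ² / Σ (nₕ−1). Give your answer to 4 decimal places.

1.0316

Degrees of freedom: 92 + 82 + 112 + 71 = 357.
Σ(nₕ−1)sₕ² = 92·0.7569 + 82·2.7225 + 112·0.6084 + 71·0.1024 = 368.291.
s²ₚ = 368.291 / 357 = 1.031627... → 1.0316.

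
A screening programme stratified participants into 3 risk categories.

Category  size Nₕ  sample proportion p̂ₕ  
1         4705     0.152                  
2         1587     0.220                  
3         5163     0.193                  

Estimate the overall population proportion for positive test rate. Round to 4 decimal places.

Wₕ = Nₕ/N with N = 11455: 0.4107, 0.1385, 0.4507.
p̂_st = 0.4107·0.152 + 0.1385·0.220 + 0.4507·0.193 ≈ 0.179900... → 0.1799.

0.1799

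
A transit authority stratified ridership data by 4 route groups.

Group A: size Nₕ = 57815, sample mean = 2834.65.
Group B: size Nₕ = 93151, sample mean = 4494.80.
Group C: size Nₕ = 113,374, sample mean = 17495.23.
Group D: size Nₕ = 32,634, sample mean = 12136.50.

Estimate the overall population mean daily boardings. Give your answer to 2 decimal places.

9974.43

N = 57815 + 93151 + 113374 + 32634 = 296974.
Weight each subgroup mean by Nₕ/N and sum.
Σ Nₕx̄ₕ = 57815·2834.65 + 93151·4494.80 + 113374·17495.23 + 32634·12136.50 = 163885289.75 + 418695114.8 + 1983504206.02 + 396062541 = 2962147151.57.
Divide by N: 2962147151.57 / 296974 = 9974.4326... → 9974.43.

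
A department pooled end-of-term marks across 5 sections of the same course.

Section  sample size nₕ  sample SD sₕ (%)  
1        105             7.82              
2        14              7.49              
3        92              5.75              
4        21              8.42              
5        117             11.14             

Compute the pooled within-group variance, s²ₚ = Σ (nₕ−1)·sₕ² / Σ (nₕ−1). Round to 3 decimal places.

1: (105−1)·7.82² = 104·61.1524 = 6359.8496
2: (14−1)·7.49² = 13·56.1001 = 729.3013
3: (92−1)·5.75² = 91·33.0625 = 3008.6875
4: (21−1)·8.42² = 20·70.8964 = 1417.928
5: (117−1)·11.14² = 116·124.0996 = 14395.5536
Numerator = 25911.32; denominator = Σ(nₕ−1) = 344.
s²ₚ = 25911.32/344 = 75.32360... → 75.324.

75.324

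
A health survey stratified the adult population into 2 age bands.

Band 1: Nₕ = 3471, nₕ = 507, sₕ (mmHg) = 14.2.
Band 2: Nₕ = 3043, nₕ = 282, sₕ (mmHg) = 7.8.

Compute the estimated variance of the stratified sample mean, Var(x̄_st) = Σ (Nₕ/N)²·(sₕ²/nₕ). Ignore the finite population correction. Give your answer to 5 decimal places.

0.16000

N = 6514; Wₕ = Nₕ/N.
band 1: (3471/6514)²·14.2²/507 = 0.11292301
band 2: (3043/6514)²·7.8²/282 = 0.04708131
Sum = 0.16000432 → 0.16000.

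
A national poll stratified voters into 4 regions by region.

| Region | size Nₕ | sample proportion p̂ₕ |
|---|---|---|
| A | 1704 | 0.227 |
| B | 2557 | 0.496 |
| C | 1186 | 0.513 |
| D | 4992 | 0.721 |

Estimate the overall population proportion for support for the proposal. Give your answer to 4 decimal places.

0.5616

N = 1704 + 2557 + 1186 + 4992 = 10439.
Overall proportion = Σ (Nₕ/N)·p̂ₕ.
Σ Nₕp̂ₕ = 386.808 + 1268.272 + 608.418 + 3599.232 = 5862.73.
5862.73 / 10439 = 0.561618... → 0.5616.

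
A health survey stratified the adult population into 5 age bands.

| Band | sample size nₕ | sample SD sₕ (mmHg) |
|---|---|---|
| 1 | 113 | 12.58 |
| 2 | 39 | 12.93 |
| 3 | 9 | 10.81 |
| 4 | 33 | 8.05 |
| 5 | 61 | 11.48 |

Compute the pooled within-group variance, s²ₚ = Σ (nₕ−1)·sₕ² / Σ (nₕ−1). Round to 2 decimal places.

Degrees of freedom: 112 + 38 + 8 + 32 + 60 = 250.
Σ(nₕ−1)sₕ² = 112·158.2564 + 38·167.1849 + 8·116.8561 + 32·64.8025 + 60·131.7904 = 34993.6958.
s²ₚ = 34993.6958 / 250 = 139.9748... → 139.97.

139.97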